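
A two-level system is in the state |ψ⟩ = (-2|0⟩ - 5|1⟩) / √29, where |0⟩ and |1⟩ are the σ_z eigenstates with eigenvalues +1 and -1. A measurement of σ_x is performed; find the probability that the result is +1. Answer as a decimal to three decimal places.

0.845

|+x⟩ = (|0⟩ + |1⟩)/√2, so ⟨+x|ψ⟩ = (-7) / (√2·√29).
P = |-7|² / 58 = 49/58.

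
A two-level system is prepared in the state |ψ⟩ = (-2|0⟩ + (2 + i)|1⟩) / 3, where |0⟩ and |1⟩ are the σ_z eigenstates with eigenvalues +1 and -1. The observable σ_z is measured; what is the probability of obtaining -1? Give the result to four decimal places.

The -1 outcome corresponds to |1⟩. Its amplitude in |ψ⟩ is (2 + i)/3.
P = |2 + i|² / 9 = 5/9.

0.5556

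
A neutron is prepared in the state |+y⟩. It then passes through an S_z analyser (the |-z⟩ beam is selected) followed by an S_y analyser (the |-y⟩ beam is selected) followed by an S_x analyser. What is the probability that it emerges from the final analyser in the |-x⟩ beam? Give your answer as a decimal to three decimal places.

First analyser (S_z): from |+y⟩, P(|-z⟩) = 1/2.
After stage 1 the state is |-z⟩; P(|-y⟩) = |⟨-y|-z⟩|² = 1/2.
After stage 2 the state is |-y⟩; P(|-x⟩) = |⟨-x|-y⟩|² = 1/2.
Joint probability = 1/2 × 1/2 × 1/2 = 0.125.

0.125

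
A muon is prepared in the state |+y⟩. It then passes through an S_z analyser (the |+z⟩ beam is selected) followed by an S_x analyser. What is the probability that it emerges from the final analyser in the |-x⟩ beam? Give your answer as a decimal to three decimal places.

0.250

First analyser (S_z): from |+y⟩, P(|+z⟩) = 1/2.
After stage 1 the state is |+z⟩; P(|-x⟩) = |⟨-x|+z⟩|² = 1/2.
Joint probability = 1/2 × 1/2 = 0.250.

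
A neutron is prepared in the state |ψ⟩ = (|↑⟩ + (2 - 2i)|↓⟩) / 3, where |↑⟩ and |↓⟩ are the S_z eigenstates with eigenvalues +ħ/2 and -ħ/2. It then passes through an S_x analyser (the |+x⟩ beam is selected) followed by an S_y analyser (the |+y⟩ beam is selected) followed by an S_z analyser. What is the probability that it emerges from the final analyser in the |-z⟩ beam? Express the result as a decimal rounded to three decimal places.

First analyser (S_x): P(|+x⟩) = |⟨+x|ψ⟩|² = 13/18.
After stage 1 the state is |+x⟩; P(|+y⟩) = |⟨+y|+x⟩|² = 1/2.
After stage 2 the state is |+y⟩; P(|-z⟩) = |⟨-z|+y⟩|² = 1/2.
Joint probability = 13/18 × 1/2 × 1/2 = 0.181.

0.181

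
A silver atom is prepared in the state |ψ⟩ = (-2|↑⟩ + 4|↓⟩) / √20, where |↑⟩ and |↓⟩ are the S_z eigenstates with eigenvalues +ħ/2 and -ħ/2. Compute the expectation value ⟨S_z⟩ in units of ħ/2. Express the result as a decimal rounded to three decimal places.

-0.600

⟨σ_z⟩ = |a|² - |b|² divided by |a|²+|b|², with a, b the |↑⟩, |↓⟩ amplitudes.
= (4 - 16)/20 = -12/20.
⟨S_z⟩ = (ħ/2)·⟨σ_z⟩.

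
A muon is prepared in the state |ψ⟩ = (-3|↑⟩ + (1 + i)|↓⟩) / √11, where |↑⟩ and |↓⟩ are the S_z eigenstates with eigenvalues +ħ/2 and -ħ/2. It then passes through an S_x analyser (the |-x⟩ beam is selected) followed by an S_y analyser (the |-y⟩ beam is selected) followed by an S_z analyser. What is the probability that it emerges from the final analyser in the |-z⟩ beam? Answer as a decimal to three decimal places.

First analyser (S_x): P(|-x⟩) = |⟨-x|ψ⟩|² = 17/22.
After stage 1 the state is |-x⟩; P(|-y⟩) = |⟨-y|-x⟩|² = 1/2.
After stage 2 the state is |-y⟩; P(|-z⟩) = |⟨-z|-y⟩|² = 1/2.
Joint probability = 17/22 × 1/2 × 1/2 = 0.193.

0.193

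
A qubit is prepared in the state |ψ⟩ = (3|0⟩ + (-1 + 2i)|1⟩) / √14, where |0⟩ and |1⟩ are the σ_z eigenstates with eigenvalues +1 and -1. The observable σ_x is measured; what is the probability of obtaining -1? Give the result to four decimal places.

|-x⟩ = (|0⟩ - |1⟩)/√2, so ⟨-x|ψ⟩ = (4 - 2i) / (√2·√14).
P = |4 - 2i|² / 28 = 20/28.

0.7143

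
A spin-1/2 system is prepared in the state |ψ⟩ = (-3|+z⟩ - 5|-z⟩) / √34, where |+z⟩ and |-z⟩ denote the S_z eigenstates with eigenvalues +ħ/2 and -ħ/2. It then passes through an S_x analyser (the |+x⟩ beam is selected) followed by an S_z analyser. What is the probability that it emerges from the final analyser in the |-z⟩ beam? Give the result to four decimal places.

First analyser (S_x): P(|+x⟩) = |⟨+x|ψ⟩|² = 64/68.
After stage 1 the state is |+x⟩; P(|-z⟩) = |⟨-z|+x⟩|² = 1/2.
Joint probability = 64/68 × 1/2 = 0.4706.

0.4706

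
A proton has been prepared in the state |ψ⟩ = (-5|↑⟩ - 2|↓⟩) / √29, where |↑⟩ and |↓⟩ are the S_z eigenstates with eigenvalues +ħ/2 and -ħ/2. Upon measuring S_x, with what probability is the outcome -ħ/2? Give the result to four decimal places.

|-x⟩ = (|↑⟩ - |↓⟩)/√2, so ⟨-x|ψ⟩ = (-3) / (√2·√29).
P = |-3|² / 58 = 9/58.

0.1552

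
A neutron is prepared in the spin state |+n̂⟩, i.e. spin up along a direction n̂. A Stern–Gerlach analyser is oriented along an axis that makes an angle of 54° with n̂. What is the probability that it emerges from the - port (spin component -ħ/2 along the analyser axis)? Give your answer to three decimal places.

0.206

For spin-½, the probability of finding spin-up along an axis at angle θ to the initial spin direction is cos²(θ/2); spin-down is sin²(θ/2).
θ = 54°, so P = sin²(27°) ≈ 0.206.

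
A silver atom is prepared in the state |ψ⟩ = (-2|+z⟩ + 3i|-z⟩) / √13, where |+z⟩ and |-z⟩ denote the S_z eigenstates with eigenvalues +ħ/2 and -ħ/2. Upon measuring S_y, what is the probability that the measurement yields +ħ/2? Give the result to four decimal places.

0.0385

|+y⟩ = (|+z⟩ + i|-z⟩)/√2, so ⟨+y|ψ⟩ = (1) / (√2·√13).
P = |1|² / 26 = 1/26.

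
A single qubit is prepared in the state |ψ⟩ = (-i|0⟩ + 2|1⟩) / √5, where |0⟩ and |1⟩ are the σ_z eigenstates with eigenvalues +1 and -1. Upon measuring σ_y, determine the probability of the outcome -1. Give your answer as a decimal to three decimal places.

|-y⟩ = (|0⟩ - i|1⟩)/√2, so ⟨-y|ψ⟩ = (i) / (√2·√5).
P = |i|² / 10 = 1/10.

0.100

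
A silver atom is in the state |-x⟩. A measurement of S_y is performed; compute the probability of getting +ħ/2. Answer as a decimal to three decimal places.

0.500

In the S_z basis, |-x⟩ = (|+z⟩ - |-z⟩)/√2 and |+y⟩ = (|+z⟩ + i|-z⟩)/√2.
|⟨+y|-x⟩|² = 1/2.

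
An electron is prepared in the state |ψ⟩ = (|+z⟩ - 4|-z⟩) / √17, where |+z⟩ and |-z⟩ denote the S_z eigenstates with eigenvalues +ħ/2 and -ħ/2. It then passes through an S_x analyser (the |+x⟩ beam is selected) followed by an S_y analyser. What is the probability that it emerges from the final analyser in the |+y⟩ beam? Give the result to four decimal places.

0.1324

First analyser (S_x): P(|+x⟩) = |⟨+x|ψ⟩|² = 9/34.
After stage 1 the state is |+x⟩; P(|+y⟩) = |⟨+y|+x⟩|² = 1/2.
Joint probability = 9/34 × 1/2 = 0.1324.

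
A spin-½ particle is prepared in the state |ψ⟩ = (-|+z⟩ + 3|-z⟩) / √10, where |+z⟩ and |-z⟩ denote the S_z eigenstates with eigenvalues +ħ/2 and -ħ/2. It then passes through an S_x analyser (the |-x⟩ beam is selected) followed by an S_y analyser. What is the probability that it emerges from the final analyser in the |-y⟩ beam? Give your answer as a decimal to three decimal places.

First analyser (S_x): P(|-x⟩) = |⟨-x|ψ⟩|² = 16/20.
After stage 1 the state is |-x⟩; P(|-y⟩) = |⟨-y|-x⟩|² = 1/2.
Joint probability = 16/20 × 1/2 = 0.400.

0.400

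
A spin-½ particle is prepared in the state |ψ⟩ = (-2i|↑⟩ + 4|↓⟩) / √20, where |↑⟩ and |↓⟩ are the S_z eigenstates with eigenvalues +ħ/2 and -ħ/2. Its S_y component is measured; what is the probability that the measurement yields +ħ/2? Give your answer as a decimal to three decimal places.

0.900

|+y⟩ = (|↑⟩ + i|↓⟩)/√2, so ⟨+y|ψ⟩ = (-6i) / (√2·√20).
P = |-6i|² / 40 = 36/40.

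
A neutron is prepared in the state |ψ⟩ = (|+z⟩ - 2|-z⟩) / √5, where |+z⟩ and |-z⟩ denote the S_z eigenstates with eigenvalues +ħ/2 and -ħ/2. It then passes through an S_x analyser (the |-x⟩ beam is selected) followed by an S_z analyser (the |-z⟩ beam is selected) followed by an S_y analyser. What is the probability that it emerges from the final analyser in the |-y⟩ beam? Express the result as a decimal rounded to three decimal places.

First analyser (S_x): P(|-x⟩) = |⟨-x|ψ⟩|² = 9/10.
After stage 1 the state is |-x⟩; P(|-z⟩) = |⟨-z|-x⟩|² = 1/2.
After stage 2 the state is |-z⟩; P(|-y⟩) = |⟨-y|-z⟩|² = 1/2.
Joint probability = 9/10 × 1/2 × 1/2 = 0.225.

0.225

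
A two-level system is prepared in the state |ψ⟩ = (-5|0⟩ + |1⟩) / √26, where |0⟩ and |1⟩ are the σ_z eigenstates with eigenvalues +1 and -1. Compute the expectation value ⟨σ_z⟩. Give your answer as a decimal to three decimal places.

⟨σ_z⟩ = |a|² - |b|² divided by |a|²+|b|², with a, b the |0⟩, |1⟩ amplitudes.
= (25 - 1)/26 = 24/26.

0.923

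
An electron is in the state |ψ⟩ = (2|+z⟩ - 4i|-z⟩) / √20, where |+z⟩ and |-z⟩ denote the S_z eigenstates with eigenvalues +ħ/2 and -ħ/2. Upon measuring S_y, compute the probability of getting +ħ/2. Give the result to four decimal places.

0.1000

|+y⟩ = (|+z⟩ + i|-z⟩)/√2, so ⟨+y|ψ⟩ = (-2) / (√2·√20).
P = |-2|² / 40 = 4/40.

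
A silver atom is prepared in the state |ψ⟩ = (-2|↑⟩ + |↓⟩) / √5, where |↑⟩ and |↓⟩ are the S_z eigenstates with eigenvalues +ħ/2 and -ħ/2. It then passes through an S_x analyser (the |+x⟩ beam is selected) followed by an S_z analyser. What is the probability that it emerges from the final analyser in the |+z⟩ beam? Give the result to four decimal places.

First analyser (S_x): P(|+x⟩) = |⟨+x|ψ⟩|² = 1/10.
After stage 1 the state is |+x⟩; P(|+z⟩) = |⟨+z|+x⟩|² = 1/2.
Joint probability = 1/10 × 1/2 = 0.0500.

0.0500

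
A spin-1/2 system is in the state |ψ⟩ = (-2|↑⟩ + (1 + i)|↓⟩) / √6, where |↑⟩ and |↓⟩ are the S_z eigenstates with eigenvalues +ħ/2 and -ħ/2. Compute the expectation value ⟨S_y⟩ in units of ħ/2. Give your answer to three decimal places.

⟨σ_y⟩ = 2 Im(a* b)/(|a|²+|b|²) with a = -2, b = (1 + i).
a* b = (-2 - 2i), so ⟨σ_y⟩ = -4/6.
⟨S_y⟩ = (ħ/2)·⟨σ_y⟩.

-0.667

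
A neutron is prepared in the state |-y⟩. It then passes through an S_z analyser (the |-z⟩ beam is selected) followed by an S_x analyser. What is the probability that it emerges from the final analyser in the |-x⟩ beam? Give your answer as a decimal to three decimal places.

First analyser (S_z): from |-y⟩, P(|-z⟩) = 1/2.
After stage 1 the state is |-z⟩; P(|-x⟩) = |⟨-x|-z⟩|² = 1/2.
Joint probability = 1/2 × 1/2 = 0.250.

0.250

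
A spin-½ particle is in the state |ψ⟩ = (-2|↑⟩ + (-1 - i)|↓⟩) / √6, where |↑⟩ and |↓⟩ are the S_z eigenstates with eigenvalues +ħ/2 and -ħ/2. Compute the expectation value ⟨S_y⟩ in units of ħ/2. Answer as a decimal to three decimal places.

0.667

⟨σ_y⟩ = 2 Im(a* b)/(|a|²+|b|²) with a = -2, b = (-1 - i).
a* b = (2 + 2i), so ⟨σ_y⟩ = 4/6.
⟨S_y⟩ = (ħ/2)·⟨σ_y⟩.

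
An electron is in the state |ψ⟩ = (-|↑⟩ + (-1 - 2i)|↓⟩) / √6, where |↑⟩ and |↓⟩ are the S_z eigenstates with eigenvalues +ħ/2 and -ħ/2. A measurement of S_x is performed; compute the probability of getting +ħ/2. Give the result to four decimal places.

|+x⟩ = (|↑⟩ + |↓⟩)/√2, so ⟨+x|ψ⟩ = (-2 - 2i) / (√2·√6).
P = |-2 - 2i|² / 12 = 8/12.

0.6667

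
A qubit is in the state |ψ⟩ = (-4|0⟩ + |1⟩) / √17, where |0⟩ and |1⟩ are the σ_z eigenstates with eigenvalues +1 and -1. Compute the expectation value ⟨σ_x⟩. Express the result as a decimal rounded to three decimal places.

⟨σ_x⟩ = 2 Re(a* b)/(|a|²+|b|²) with a = -4, b = 1.
a* b = -4, so ⟨σ_x⟩ = -8/17.

-0.471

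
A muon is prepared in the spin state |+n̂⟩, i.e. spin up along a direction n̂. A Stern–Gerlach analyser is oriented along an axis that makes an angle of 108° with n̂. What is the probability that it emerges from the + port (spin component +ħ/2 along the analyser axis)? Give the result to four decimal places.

0.3455

For spin-½, the probability of finding spin-up along an axis at angle θ to the initial spin direction is cos²(θ/2); spin-down is sin²(θ/2).
θ = 108°, so P = cos²(54°) ≈ 0.3455.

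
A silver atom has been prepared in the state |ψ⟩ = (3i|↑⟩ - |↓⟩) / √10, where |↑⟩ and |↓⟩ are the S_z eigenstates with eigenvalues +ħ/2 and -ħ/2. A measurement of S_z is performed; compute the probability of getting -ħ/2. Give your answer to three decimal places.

0.100

The -ħ/2 outcome corresponds to |↓⟩. Its amplitude in |ψ⟩ is -1/√10.
P = |-1|² / 10 = 1/10.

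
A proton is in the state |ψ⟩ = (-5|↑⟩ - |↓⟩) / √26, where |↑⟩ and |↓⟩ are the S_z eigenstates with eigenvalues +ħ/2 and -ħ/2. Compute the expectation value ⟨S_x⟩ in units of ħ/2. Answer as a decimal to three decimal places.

0.385

⟨σ_x⟩ = 2 Re(a* b)/(|a|²+|b|²) with a = -5, b = -1.
a* b = 5, so ⟨σ_x⟩ = 10/26.
⟨S_x⟩ = (ħ/2)·⟨σ_x⟩.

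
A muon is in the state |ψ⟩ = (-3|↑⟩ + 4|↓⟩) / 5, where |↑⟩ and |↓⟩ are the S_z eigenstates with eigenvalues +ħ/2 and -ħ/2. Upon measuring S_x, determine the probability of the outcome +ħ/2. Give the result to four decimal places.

|+x⟩ = (|↑⟩ + |↓⟩)/√2, so ⟨+x|ψ⟩ = (1) / (√2·5).
P = |1|² / 50 = 1/50.

0.0200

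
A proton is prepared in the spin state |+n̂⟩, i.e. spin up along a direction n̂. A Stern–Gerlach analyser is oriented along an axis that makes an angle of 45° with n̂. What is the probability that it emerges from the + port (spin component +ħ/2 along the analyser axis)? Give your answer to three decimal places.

0.854

For spin-½, the probability of finding spin-up along an axis at angle θ to the initial spin direction is cos²(θ/2); spin-down is sin²(θ/2).
θ = 45°, so P = cos²(22.5°) ≈ 0.854.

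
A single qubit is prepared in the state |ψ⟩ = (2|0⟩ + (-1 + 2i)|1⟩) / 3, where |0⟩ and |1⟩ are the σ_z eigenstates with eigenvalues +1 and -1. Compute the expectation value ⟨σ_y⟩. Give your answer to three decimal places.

⟨σ_y⟩ = 2 Im(a* b)/(|a|²+|b|²) with a = 2, b = (-1 + 2i).
a* b = (-2 + 4i), so ⟨σ_y⟩ = 8/9.

0.889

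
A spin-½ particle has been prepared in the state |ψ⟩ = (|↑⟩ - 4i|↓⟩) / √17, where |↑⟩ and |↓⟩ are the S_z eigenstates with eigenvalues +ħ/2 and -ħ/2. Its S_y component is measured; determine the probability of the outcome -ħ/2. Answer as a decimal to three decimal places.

0.735

|-y⟩ = (|↑⟩ - i|↓⟩)/√2, so ⟨-y|ψ⟩ = (5) / (√2·√17).
P = |5|² / 34 = 25/34.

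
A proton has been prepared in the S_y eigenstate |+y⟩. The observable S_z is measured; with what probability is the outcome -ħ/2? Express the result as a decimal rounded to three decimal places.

In the S_z basis, |+y⟩ = (|+z⟩ + i|-z⟩)/√2 and |-z⟩ = |-z⟩.
|⟨-z|+y⟩|² = 1/2.

0.500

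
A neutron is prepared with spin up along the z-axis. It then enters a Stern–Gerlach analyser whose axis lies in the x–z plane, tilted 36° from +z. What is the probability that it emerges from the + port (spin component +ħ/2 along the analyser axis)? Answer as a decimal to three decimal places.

0.905

For spin-½, the probability of finding spin-up along an axis at angle θ to the initial spin direction is cos²(θ/2); spin-down is sin²(θ/2).
θ = 36°, so P = cos²(18°) ≈ 0.905.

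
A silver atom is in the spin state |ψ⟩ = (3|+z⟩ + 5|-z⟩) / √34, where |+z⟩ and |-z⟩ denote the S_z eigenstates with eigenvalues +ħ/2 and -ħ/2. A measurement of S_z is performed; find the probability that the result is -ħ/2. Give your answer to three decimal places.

0.735

The -ħ/2 outcome corresponds to |-z⟩. Its amplitude in |ψ⟩ is 5/√34.
P = |5|² / 34 = 25/34.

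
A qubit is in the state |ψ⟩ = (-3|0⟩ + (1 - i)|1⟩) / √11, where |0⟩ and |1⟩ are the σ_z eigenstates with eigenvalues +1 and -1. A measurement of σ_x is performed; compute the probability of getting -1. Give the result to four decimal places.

0.7727

|-x⟩ = (|0⟩ - |1⟩)/√2, so ⟨-x|ψ⟩ = (-4 + i) / (√2·√11).
P = |-4 + i|² / 22 = 17/22.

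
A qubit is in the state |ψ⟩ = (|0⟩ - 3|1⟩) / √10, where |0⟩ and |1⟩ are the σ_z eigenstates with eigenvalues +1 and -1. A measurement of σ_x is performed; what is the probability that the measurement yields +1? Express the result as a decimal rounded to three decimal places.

|+x⟩ = (|0⟩ + |1⟩)/√2, so ⟨+x|ψ⟩ = (-2) / (√2·√10).
P = |-2|² / 20 = 4/20.

0.200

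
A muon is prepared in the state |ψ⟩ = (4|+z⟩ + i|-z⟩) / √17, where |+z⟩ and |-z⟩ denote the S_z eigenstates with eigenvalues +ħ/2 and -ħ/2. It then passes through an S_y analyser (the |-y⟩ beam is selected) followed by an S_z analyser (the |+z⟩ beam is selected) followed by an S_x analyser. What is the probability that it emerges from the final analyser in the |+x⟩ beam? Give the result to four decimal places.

0.0662

First analyser (S_y): P(|-y⟩) = |⟨-y|ψ⟩|² = 9/34.
After stage 1 the state is |-y⟩; P(|+z⟩) = |⟨+z|-y⟩|² = 1/2.
After stage 2 the state is |+z⟩; P(|+x⟩) = |⟨+x|+z⟩|² = 1/2.
Joint probability = 9/34 × 1/2 × 1/2 = 0.0662.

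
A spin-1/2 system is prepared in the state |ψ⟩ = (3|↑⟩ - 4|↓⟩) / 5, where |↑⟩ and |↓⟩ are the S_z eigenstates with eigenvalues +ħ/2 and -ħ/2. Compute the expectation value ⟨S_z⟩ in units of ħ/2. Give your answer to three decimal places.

⟨σ_z⟩ = |a|² - |b|² divided by |a|²+|b|², with a, b the |↑⟩, |↓⟩ amplitudes.
= (9 - 16)/25 = -7/25.
⟨S_z⟩ = (ħ/2)·⟨σ_z⟩.

-0.280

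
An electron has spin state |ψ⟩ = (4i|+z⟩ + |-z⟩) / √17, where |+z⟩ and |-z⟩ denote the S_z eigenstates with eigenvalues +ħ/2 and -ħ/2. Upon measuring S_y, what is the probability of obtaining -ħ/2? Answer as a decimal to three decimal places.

0.735

|-y⟩ = (|+z⟩ - i|-z⟩)/√2, so ⟨-y|ψ⟩ = (5i) / (√2·√17).
P = |5i|² / 34 = 25/34.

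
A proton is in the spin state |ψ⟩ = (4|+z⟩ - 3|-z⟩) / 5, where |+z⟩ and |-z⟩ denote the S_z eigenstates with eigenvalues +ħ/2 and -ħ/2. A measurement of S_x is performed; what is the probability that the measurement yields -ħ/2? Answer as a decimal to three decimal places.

|-x⟩ = (|+z⟩ - |-z⟩)/√2, so ⟨-x|ψ⟩ = (7) / (√2·5).
P = |7|² / 50 = 49/50.

0.980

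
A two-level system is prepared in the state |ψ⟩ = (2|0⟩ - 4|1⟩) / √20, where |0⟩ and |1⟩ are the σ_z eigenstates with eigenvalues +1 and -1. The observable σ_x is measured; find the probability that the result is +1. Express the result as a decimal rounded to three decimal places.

|+x⟩ = (|0⟩ + |1⟩)/√2, so ⟨+x|ψ⟩ = (-2) / (√2·√20).
P = |-2|² / 40 = 4/40.

0.100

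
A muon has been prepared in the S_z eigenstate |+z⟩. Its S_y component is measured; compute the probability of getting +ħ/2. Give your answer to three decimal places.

In the S_z basis, |+z⟩ = |+z⟩ and |+y⟩ = (|+z⟩ + i|-z⟩)/√2.
|⟨+y|+z⟩|² = 1/2.

0.500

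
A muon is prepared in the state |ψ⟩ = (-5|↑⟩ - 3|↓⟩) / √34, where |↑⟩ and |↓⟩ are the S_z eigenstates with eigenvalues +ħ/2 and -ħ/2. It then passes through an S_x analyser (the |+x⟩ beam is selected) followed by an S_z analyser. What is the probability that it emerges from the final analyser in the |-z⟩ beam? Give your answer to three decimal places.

First analyser (S_x): P(|+x⟩) = |⟨+x|ψ⟩|² = 64/68.
After stage 1 the state is |+x⟩; P(|-z⟩) = |⟨-z|+x⟩|² = 1/2.
Joint probability = 64/68 × 1/2 = 0.471.

0.471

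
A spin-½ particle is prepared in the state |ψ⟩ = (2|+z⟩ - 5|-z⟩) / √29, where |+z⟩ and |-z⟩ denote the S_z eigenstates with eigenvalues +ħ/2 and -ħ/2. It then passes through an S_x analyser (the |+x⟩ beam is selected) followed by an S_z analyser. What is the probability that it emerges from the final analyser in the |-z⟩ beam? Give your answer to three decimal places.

0.078

First analyser (S_x): P(|+x⟩) = |⟨+x|ψ⟩|² = 9/58.
After stage 1 the state is |+x⟩; P(|-z⟩) = |⟨-z|+x⟩|² = 1/2.
Joint probability = 9/58 × 1/2 = 0.078.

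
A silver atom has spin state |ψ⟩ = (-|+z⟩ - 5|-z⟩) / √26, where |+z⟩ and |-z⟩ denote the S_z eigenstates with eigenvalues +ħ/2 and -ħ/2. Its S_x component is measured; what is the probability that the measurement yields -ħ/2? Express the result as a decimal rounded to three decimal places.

|-x⟩ = (|+z⟩ - |-z⟩)/√2, so ⟨-x|ψ⟩ = (4) / (√2·√26).
P = |4|² / 52 = 16/52.

0.308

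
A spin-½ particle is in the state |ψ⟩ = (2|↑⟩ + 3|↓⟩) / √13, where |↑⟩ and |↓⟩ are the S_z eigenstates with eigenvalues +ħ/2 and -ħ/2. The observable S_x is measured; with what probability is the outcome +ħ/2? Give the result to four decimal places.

0.9615

|+x⟩ = (|↑⟩ + |↓⟩)/√2, so ⟨+x|ψ⟩ = (5) / (√2·√13).
P = |5|² / 26 = 25/26.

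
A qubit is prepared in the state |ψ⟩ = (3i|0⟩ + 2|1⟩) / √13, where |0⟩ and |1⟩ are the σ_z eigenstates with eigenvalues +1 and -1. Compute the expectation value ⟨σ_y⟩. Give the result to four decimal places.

-0.9231

⟨σ_y⟩ = 2 Im(a* b)/(|a|²+|b|²) with a = 3i, b = 2.
a* b = -6i, so ⟨σ_y⟩ = -12/13.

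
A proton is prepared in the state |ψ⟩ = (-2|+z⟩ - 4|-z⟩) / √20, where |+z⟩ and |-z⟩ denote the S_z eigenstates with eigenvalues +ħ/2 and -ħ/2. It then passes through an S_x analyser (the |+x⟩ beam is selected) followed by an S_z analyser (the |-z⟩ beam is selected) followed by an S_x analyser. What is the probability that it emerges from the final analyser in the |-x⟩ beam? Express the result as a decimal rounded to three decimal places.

First analyser (S_x): P(|+x⟩) = |⟨+x|ψ⟩|² = 36/40.
After stage 1 the state is |+x⟩; P(|-z⟩) = |⟨-z|+x⟩|² = 1/2.
After stage 2 the state is |-z⟩; P(|-x⟩) = |⟨-x|-z⟩|² = 1/2.
Joint probability = 36/40 × 1/2 × 1/2 = 0.225.

0.225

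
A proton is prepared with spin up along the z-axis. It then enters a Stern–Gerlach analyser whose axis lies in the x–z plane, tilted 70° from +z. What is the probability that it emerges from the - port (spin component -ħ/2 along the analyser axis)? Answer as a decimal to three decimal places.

For spin-½, the probability of finding spin-up along an axis at angle θ to the initial spin direction is cos²(θ/2); spin-down is sin²(θ/2).
θ = 70°, so P = sin²(35°) ≈ 0.329.

0.329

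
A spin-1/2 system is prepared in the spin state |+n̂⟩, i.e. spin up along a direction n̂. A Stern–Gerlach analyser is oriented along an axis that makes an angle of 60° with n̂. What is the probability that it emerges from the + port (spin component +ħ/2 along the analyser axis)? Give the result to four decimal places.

For spin-½, the probability of finding spin-up along an axis at angle θ to the initial spin direction is cos²(θ/2); spin-down is sin²(θ/2).
θ = 60°, so P = cos²(30°) ≈ 0.7500.

0.7500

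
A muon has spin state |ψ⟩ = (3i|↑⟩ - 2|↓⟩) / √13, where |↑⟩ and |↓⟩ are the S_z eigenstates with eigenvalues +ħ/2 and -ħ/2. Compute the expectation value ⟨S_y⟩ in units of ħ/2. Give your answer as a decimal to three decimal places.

0.923

⟨σ_y⟩ = 2 Im(a* b)/(|a|²+|b|²) with a = 3i, b = -2.
a* b = 6i, so ⟨σ_y⟩ = 12/13.
⟨S_y⟩ = (ħ/2)·⟨σ_y⟩.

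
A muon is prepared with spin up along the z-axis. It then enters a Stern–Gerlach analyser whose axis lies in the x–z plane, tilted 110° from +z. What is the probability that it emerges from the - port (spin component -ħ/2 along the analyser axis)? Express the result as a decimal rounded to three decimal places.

0.671

For spin-½, the probability of finding spin-up along an axis at angle θ to the initial spin direction is cos²(θ/2); spin-down is sin²(θ/2).
θ = 110°, so P = sin²(55°) ≈ 0.671.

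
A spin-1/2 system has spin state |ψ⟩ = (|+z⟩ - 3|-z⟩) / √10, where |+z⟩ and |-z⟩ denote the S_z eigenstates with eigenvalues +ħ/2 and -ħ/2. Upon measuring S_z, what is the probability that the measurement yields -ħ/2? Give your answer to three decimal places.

0.900

The -ħ/2 outcome corresponds to |-z⟩. Its amplitude in |ψ⟩ is -3/√10.
P = |-3|² / 10 = 9/10.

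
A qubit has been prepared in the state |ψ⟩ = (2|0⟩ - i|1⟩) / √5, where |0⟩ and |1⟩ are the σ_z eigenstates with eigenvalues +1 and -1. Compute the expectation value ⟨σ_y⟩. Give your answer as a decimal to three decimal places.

⟨σ_y⟩ = 2 Im(a* b)/(|a|²+|b|²) with a = 2, b = -i.
a* b = -2i, so ⟨σ_y⟩ = -4/5.

-0.800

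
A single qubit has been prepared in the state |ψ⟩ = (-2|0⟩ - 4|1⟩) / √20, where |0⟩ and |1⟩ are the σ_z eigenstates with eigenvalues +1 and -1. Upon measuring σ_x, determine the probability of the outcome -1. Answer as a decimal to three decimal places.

0.100

|-x⟩ = (|0⟩ - |1⟩)/√2, so ⟨-x|ψ⟩ = (2) / (√2·√20).
P = |2|² / 40 = 4/40.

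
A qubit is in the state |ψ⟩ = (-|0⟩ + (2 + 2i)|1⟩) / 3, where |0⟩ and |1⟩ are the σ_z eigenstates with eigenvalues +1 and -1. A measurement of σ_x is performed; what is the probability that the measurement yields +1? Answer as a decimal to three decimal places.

0.278

|+x⟩ = (|0⟩ + |1⟩)/√2, so ⟨+x|ψ⟩ = (1 + 2i) / (√2·3).
P = |1 + 2i|² / 18 = 5/18.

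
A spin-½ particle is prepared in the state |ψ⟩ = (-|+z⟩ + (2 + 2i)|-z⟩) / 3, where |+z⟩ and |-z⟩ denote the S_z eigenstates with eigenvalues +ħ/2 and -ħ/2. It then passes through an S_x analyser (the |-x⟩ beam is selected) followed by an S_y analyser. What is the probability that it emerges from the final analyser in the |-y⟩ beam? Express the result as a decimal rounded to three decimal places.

First analyser (S_x): P(|-x⟩) = |⟨-x|ψ⟩|² = 13/18.
After stage 1 the state is |-x⟩; P(|-y⟩) = |⟨-y|-x⟩|² = 1/2.
Joint probability = 13/18 × 1/2 = 0.361.

0.361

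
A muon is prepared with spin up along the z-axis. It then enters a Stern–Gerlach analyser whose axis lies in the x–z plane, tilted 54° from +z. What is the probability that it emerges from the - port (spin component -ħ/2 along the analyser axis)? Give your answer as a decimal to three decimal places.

0.206

For spin-½, the probability of finding spin-up along an axis at angle θ to the initial spin direction is cos²(θ/2); spin-down is sin²(θ/2).
θ = 54°, so P = sin²(27°) ≈ 0.206.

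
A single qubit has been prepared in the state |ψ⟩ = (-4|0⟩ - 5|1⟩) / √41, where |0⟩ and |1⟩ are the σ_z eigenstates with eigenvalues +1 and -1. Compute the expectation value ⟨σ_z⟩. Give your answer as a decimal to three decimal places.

-0.220

⟨σ_z⟩ = |a|² - |b|² divided by |a|²+|b|², with a, b the |0⟩, |1⟩ amplitudes.
= (16 - 25)/41 = -9/41.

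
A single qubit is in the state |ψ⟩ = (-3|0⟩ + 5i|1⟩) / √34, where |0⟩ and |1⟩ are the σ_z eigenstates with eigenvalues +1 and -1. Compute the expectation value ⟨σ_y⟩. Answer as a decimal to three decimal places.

⟨σ_y⟩ = 2 Im(a* b)/(|a|²+|b|²) with a = -3, b = 5i.
a* b = -15i, so ⟨σ_y⟩ = -30/34.

-0.882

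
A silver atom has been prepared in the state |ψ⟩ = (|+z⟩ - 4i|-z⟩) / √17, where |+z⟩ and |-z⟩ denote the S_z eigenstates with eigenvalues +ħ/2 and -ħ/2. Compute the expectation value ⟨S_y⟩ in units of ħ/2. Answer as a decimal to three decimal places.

⟨σ_y⟩ = 2 Im(a* b)/(|a|²+|b|²) with a = 1, b = -4i.
a* b = -4i, so ⟨σ_y⟩ = -8/17.
⟨S_y⟩ = (ħ/2)·⟨σ_y⟩.

-0.471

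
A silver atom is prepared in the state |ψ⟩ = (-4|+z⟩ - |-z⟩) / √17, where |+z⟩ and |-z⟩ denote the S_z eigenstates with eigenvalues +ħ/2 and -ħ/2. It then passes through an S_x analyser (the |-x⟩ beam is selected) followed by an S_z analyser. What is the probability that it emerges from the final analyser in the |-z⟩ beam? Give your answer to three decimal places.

0.132

First analyser (S_x): P(|-x⟩) = |⟨-x|ψ⟩|² = 9/34.
After stage 1 the state is |-x⟩; P(|-z⟩) = |⟨-z|-x⟩|² = 1/2.
Joint probability = 9/34 × 1/2 = 0.132.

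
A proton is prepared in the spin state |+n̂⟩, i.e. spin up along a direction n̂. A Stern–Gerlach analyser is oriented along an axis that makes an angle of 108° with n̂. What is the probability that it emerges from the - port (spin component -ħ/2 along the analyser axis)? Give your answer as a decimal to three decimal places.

For spin-½, the probability of finding spin-up along an axis at angle θ to the initial spin direction is cos²(θ/2); spin-down is sin²(θ/2).
θ = 108°, so P = sin²(54°) ≈ 0.655.

0.655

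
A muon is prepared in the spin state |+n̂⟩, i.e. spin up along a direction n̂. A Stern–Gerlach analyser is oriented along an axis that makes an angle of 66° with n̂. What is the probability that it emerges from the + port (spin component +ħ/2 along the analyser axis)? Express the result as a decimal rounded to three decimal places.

For spin-½, the probability of finding spin-up along an axis at angle θ to the initial spin direction is cos²(θ/2); spin-down is sin²(θ/2).
θ = 66°, so P = cos²(33°) ≈ 0.703.

0.703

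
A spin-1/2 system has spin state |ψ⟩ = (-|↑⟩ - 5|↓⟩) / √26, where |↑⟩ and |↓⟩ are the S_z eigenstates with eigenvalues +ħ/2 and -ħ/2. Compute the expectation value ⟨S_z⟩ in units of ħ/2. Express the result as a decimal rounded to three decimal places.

⟨σ_z⟩ = |a|² - |b|² divided by |a|²+|b|², with a, b the |↑⟩, |↓⟩ amplitudes.
= (1 - 25)/26 = -24/26.
⟨S_z⟩ = (ħ/2)·⟨σ_z⟩.

-0.923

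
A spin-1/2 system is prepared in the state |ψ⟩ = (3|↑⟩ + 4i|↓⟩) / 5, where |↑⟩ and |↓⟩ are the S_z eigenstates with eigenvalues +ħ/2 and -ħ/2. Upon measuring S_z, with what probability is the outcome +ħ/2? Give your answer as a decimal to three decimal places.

The +ħ/2 outcome corresponds to |↑⟩. Its amplitude in |ψ⟩ is 3/5.
P = |3|² / 25 = 9/25.

0.360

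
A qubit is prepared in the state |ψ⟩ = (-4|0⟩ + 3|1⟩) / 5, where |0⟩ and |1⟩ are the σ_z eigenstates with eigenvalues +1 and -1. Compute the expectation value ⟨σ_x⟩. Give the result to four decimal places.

⟨σ_x⟩ = 2 Re(a* b)/(|a|²+|b|²) with a = -4, b = 3.
a* b = -12, so ⟨σ_x⟩ = -24/25.

-0.9600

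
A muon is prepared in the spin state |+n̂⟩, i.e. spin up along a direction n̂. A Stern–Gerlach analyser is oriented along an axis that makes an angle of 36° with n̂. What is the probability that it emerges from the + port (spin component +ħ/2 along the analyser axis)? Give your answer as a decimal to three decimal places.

For spin-½, the probability of finding spin-up along an axis at angle θ to the initial spin direction is cos²(θ/2); spin-down is sin²(θ/2).
θ = 36°, so P = cos²(18°) ≈ 0.905.

0.905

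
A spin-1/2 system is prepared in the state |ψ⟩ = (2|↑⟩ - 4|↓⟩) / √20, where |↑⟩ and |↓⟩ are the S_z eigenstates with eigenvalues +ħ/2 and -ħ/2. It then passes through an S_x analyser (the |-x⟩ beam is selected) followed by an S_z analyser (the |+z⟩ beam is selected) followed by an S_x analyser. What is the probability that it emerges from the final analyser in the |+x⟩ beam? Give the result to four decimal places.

First analyser (S_x): P(|-x⟩) = |⟨-x|ψ⟩|² = 36/40.
After stage 1 the state is |-x⟩; P(|+z⟩) = |⟨+z|-x⟩|² = 1/2.
After stage 2 the state is |+z⟩; P(|+x⟩) = |⟨+x|+z⟩|² = 1/2.
Joint probability = 36/40 × 1/2 × 1/2 = 0.2250.

0.2250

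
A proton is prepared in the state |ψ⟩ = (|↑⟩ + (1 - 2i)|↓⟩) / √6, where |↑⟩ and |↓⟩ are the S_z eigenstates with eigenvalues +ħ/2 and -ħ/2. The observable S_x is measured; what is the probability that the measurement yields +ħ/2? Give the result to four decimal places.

0.6667

|+x⟩ = (|↑⟩ + |↓⟩)/√2, so ⟨+x|ψ⟩ = (2 - 2i) / (√2·√6).
P = |2 - 2i|² / 12 = 8/12.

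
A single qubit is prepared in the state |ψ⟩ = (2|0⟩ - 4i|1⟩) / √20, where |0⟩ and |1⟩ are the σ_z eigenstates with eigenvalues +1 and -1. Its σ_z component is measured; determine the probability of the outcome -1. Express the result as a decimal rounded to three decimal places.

0.800

The -1 outcome corresponds to |1⟩. Its amplitude in |ψ⟩ is -4i/√20.
P = |-4i|² / 20 = 16/20.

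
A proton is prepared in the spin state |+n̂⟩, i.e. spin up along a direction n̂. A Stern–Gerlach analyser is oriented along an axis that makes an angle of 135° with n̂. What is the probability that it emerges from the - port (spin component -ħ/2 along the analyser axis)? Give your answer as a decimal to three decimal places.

For spin-½, the probability of finding spin-up along an axis at angle θ to the initial spin direction is cos²(θ/2); spin-down is sin²(θ/2).
θ = 135°, so P = sin²(67.5°) ≈ 0.854.

0.854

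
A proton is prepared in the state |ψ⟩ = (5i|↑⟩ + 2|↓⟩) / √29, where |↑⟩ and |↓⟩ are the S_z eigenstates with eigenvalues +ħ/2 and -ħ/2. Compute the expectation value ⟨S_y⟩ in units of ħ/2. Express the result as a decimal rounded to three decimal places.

⟨σ_y⟩ = 2 Im(a* b)/(|a|²+|b|²) with a = 5i, b = 2.
a* b = -10i, so ⟨σ_y⟩ = -20/29.
⟨S_y⟩ = (ħ/2)·⟨σ_y⟩.

-0.690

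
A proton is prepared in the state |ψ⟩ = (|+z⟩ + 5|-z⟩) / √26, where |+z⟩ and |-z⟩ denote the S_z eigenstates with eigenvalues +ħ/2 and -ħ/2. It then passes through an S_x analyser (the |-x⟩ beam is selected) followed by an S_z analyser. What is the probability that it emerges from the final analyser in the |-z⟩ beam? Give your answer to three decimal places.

0.154

First analyser (S_x): P(|-x⟩) = |⟨-x|ψ⟩|² = 16/52.
After stage 1 the state is |-x⟩; P(|-z⟩) = |⟨-z|-x⟩|² = 1/2.
Joint probability = 16/52 × 1/2 = 0.154.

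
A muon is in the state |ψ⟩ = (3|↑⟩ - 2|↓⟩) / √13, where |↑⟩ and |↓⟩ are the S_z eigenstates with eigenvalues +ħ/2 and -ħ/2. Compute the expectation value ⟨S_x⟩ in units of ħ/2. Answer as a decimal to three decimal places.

⟨σ_x⟩ = 2 Re(a* b)/(|a|²+|b|²) with a = 3, b = -2.
a* b = -6, so ⟨σ_x⟩ = -12/13.
⟨S_x⟩ = (ħ/2)·⟨σ_x⟩.

-0.923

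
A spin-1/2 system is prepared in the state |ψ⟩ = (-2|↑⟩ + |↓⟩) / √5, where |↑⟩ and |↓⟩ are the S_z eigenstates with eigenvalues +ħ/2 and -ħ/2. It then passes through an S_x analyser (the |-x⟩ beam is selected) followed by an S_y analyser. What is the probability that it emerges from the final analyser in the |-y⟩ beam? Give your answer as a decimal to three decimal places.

First analyser (S_x): P(|-x⟩) = |⟨-x|ψ⟩|² = 9/10.
After stage 1 the state is |-x⟩; P(|-y⟩) = |⟨-y|-x⟩|² = 1/2.
Joint probability = 9/10 × 1/2 = 0.450.

0.450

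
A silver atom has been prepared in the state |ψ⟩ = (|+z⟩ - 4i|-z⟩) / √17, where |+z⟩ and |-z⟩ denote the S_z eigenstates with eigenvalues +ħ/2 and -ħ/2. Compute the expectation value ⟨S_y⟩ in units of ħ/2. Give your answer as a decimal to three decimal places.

-0.471

⟨σ_y⟩ = 2 Im(a* b)/(|a|²+|b|²) with a = 1, b = -4i.
a* b = -4i, so ⟨σ_y⟩ = -8/17.
⟨S_y⟩ = (ħ/2)·⟨σ_y⟩.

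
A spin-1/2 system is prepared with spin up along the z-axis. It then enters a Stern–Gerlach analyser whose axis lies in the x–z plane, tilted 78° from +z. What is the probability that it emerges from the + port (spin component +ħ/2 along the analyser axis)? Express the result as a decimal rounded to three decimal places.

0.604

For spin-½, the probability of finding spin-up along an axis at angle θ to the initial spin direction is cos²(θ/2); spin-down is sin²(θ/2).
θ = 78°, so P = cos²(39°) ≈ 0.604.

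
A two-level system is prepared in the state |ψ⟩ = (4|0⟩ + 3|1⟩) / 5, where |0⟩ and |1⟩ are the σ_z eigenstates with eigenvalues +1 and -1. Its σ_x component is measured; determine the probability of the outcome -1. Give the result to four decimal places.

|-x⟩ = (|0⟩ - |1⟩)/√2, so ⟨-x|ψ⟩ = (1) / (√2·5).
P = |1|² / 50 = 1/50.

0.0200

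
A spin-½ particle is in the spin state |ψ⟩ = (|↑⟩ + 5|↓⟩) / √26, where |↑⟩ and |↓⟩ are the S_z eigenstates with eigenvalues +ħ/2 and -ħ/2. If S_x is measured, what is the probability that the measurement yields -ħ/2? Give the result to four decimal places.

|-x⟩ = (|↑⟩ - |↓⟩)/√2, so ⟨-x|ψ⟩ = (-4) / (√2·√26).
P = |-4|² / 52 = 16/52.

0.3077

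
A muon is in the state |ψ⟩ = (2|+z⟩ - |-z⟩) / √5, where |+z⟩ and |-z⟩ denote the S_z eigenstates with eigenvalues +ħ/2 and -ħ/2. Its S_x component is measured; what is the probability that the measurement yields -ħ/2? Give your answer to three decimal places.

|-x⟩ = (|+z⟩ - |-z⟩)/√2, so ⟨-x|ψ⟩ = (3) / (√2·√5).
P = |3|² / 10 = 9/10.

0.900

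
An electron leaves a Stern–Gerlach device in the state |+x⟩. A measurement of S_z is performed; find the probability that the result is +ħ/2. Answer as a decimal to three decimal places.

0.500

In the S_z basis, |+x⟩ = (|+z⟩ + |-z⟩)/√2 and |+z⟩ = |+z⟩.
|⟨+z|+x⟩|² = 1/2.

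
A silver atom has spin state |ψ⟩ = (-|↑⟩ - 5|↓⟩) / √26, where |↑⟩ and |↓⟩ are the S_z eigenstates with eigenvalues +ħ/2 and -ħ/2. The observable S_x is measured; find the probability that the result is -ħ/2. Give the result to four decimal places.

0.3077

|-x⟩ = (|↑⟩ - |↓⟩)/√2, so ⟨-x|ψ⟩ = (4) / (√2·√26).
P = |4|² / 52 = 16/52.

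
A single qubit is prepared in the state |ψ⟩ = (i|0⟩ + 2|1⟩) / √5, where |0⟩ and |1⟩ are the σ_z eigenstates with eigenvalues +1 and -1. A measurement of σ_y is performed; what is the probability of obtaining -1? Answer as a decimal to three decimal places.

0.900

|-y⟩ = (|0⟩ - i|1⟩)/√2, so ⟨-y|ψ⟩ = (3i) / (√2·√5).
P = |3i|² / 10 = 9/10.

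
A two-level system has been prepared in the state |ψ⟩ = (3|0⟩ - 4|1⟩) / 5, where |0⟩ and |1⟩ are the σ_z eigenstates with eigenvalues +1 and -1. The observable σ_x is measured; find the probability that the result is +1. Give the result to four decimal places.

0.0200

|+x⟩ = (|0⟩ + |1⟩)/√2, so ⟨+x|ψ⟩ = (-1) / (√2·5).
P = |-1|² / 50 = 1/50.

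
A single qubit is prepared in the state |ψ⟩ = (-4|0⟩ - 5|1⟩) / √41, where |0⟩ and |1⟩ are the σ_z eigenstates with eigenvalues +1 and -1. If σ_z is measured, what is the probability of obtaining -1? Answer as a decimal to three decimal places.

The -1 outcome corresponds to |1⟩. Its amplitude in |ψ⟩ is -5/√41.
P = |-5|² / 41 = 25/41.

0.610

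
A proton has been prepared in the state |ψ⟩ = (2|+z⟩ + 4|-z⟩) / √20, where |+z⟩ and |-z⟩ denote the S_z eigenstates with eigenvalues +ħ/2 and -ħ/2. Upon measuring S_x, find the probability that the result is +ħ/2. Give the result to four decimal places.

0.9000

|+x⟩ = (|+z⟩ + |-z⟩)/√2, so ⟨+x|ψ⟩ = (6) / (√2·√20).
P = |6|² / 40 = 36/40.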